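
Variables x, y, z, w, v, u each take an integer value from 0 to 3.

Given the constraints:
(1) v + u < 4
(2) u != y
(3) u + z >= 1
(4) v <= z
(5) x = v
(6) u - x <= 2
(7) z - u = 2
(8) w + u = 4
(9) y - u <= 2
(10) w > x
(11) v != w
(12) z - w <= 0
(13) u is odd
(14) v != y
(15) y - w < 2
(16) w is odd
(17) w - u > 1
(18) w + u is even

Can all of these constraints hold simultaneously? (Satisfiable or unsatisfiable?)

Setting (x, y, z, w, v, u) = (0, 3, 3, 3, 0, 1) satisfies everything: constraint 1: v + u = 1; constraint 3: u + z = 4; constraint 6: u - x = 1, and the others follow.

Satisfiable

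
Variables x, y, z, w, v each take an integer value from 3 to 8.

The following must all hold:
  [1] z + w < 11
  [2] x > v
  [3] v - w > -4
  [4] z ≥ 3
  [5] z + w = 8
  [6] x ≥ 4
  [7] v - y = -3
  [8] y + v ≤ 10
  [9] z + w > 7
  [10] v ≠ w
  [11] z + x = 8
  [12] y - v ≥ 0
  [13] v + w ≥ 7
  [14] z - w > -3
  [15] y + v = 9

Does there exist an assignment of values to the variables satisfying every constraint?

Satisfiable

The assignment x = 5, y = 6, z = 3, w = 5, v = 3 works:
  constraint 1 holds since z + w = 8.
  constraint 3 holds since v - w = -2.
  constraint 5 holds since z + w = 8.
The rest check out directly.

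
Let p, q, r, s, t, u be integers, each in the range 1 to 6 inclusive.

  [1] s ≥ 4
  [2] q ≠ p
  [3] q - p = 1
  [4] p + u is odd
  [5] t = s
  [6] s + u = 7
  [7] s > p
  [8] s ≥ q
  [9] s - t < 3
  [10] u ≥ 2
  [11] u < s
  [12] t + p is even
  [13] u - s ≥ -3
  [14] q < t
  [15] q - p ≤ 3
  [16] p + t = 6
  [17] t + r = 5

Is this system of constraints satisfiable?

Satisfiable

The assignment p = 2, q = 3, r = 1, s = 4, t = 4, u = 3 works:
  constraint 3 holds since q - p = 1.
  constraint 6 holds since s + u = 7.
The rest check out directly.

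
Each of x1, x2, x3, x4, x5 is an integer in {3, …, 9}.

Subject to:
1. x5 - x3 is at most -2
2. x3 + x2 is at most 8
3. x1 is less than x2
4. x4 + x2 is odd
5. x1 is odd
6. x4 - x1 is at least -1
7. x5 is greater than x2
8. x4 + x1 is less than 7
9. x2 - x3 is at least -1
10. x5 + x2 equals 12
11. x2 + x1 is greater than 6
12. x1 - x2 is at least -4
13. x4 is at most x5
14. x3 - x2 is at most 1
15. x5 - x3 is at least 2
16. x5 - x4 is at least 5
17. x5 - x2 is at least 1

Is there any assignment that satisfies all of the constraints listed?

Constraints 1, 6, 9, 12, and 16 give x1 − x2 ≥ -4, x2 − x3 ≥ -1, x3 − x5 ≥ 2, x5 − x4 ≥ 5, x4 − x1 ≥ -1.
Adding all 5 inequalities: the left sides telescope to 0, and the right sides sum to (-4) + (-1) + 2 + 5 + (-1) = 1. So 0 ≥ 1, which is false.

Unsatisfiable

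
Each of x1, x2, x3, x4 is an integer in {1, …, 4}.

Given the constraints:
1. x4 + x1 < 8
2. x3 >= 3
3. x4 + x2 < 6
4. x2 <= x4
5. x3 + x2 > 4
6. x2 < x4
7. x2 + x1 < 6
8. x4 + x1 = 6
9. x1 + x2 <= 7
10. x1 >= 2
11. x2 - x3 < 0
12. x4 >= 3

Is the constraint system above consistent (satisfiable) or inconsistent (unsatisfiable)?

Satisfiable

Take x1 = 3, x2 = 2, x3 = 3, x4 = 3. Then constraint 1: x4 + x1 = 6; constraint 3: x4 + x2 = 5; constraint 5: x3 + x2 = 5, and every other listed constraint is also met.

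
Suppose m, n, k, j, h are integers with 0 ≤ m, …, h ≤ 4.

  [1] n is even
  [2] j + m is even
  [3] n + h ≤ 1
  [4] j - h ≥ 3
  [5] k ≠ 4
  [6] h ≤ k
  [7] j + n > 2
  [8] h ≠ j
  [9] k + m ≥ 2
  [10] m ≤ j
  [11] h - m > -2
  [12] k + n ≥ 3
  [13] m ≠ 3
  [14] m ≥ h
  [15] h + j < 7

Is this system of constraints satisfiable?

Try m = 2, n = 0, k = 3, j = 4, h = 1.
Check constraint 3: n + h = 1; constraint 4: j - h = 3. The remaining constraints are straightforward to verify.

Satisfiable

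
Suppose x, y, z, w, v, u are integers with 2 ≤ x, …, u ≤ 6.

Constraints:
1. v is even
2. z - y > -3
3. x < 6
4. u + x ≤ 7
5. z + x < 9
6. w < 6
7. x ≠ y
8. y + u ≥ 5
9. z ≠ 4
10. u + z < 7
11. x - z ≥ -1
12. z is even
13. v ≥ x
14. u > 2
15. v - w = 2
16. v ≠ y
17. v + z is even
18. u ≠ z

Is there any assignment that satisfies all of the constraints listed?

Satisfiable

One satisfying assignment is x = 4, y = 2, z = 2, w = 2, v = 4, u = 3.
For the less obvious constraints — constraint 2: z - y = 0; constraint 4: u + x = 7 — and the others hold by inspection.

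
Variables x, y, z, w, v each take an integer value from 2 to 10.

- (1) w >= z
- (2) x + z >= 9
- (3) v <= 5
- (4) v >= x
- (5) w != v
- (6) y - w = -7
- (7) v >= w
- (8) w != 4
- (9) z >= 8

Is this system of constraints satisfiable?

From constraints 1 and 9: w ≥ z and z ≥ 8, so w ≥ 8. From constraints 3 and 7: w ≤ v and v ≤ 5, so w ≤ 5. But 5 < 8, so no value of w works.

Unsatisfiable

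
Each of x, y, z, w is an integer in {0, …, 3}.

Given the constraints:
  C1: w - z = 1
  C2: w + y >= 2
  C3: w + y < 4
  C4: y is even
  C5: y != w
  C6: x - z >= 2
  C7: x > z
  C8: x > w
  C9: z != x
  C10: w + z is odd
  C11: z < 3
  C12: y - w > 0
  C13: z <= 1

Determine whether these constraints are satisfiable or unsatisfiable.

Take x = 2, y = 2, z = 0, w = 1. Then constraint 1: w - z = 1; constraint 2: w + y = 3, and every other listed constraint is also met.

Satisfiable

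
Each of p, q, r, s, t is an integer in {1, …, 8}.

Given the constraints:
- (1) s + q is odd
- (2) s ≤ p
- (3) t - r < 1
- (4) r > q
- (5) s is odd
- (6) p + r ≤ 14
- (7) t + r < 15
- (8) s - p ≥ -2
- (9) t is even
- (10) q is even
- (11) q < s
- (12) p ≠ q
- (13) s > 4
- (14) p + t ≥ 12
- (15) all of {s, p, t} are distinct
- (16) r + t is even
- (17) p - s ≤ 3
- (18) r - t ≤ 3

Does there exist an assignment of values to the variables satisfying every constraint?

The assignment p = 8, q = 2, r = 6, s = 7, t = 6 works:
  constraint 3 holds since t - r = 0.
  constraint 6 holds since p + r = 14.
The rest check out directly.

Satisfiable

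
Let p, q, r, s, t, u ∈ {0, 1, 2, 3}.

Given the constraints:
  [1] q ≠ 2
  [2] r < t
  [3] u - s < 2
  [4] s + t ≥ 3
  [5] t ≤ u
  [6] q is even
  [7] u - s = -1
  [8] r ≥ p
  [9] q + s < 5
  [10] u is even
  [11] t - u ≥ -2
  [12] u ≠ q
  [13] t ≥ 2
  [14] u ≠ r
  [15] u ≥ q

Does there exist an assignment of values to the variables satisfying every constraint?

Satisfiable

Setting (p, q, r, s, t, u) = (0, 0, 1, 3, 2, 2) satisfies everything: constraint 3: u - s = -1; constraint 4: s + t = 5, and the others follow.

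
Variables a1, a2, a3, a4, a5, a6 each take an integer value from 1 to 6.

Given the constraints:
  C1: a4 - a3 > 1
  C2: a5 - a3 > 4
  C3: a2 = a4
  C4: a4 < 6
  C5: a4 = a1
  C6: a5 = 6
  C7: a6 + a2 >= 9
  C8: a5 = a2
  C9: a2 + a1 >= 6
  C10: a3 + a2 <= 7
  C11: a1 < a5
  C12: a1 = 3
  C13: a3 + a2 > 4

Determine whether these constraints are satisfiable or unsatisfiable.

Unsatisfiable

Constraint 6 fixes a5 = 6 and constraint 12 fixes a1 = 3. Constraints 3, 5, and 8 give a5 = a2 = a4 = a1, so a5 = a1. But 6 ≠ 3 — contradiction.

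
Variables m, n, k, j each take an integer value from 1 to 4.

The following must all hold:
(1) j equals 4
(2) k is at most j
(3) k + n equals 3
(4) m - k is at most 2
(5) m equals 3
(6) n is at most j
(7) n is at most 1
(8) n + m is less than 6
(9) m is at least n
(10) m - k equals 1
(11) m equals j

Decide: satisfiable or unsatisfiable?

Constraint 5 fixes m = 3 and constraint 1 fixes j = 4, but constraint 11 requires m = j. Since 3 ≠ 4, contradiction.

Unsatisfiable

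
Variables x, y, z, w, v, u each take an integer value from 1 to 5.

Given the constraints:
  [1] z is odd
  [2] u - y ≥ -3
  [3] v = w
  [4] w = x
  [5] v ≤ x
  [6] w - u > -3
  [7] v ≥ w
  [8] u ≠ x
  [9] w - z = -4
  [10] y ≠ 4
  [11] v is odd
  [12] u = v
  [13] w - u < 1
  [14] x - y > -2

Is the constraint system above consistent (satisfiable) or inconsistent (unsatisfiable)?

Unsatisfiable

From constraints 3, 4, and 12, u = v = w = x, so u = x. But constraint 8 says u ≠ x. Contradiction.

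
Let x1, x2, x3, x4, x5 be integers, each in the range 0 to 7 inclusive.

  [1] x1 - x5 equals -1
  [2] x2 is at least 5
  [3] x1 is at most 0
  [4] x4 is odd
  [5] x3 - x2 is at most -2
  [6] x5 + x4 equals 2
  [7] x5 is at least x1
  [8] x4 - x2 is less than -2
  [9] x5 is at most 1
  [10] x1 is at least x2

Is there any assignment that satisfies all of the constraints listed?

Unsatisfiable

From constraints 2 and 10: x1 ≥ x2 and x2 ≥ 5, so x1 ≥ 5. From constraints 7 and 9: x1 ≤ x5 and x5 ≤ 1, so x1 ≤ 1. But 1 < 5, so no value of x1 works.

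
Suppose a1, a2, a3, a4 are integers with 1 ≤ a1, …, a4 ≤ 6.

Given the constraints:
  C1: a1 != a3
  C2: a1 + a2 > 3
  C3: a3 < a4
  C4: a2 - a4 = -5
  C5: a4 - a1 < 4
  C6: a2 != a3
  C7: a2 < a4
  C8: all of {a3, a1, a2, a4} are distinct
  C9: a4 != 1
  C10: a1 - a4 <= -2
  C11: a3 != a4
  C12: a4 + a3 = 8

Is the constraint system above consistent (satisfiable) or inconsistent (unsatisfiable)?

Setting (a1, a2, a3, a4) = (4, 1, 2, 6) satisfies everything: constraint 2: a1 + a2 = 5; constraint 4: a2 - a4 = -5, and the others follow.

Satisfiable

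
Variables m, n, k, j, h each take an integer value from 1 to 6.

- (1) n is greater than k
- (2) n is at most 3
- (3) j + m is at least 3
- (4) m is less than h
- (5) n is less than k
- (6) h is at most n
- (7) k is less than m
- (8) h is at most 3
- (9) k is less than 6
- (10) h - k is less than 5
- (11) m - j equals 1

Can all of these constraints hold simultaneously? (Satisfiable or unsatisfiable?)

Constraints 4, 5, 6, and 7 give n < k, k < m, m < h, h ≤ n. Chaining: n < k < m < h ≤ n, which forces n < n — impossible.

Unsatisfiable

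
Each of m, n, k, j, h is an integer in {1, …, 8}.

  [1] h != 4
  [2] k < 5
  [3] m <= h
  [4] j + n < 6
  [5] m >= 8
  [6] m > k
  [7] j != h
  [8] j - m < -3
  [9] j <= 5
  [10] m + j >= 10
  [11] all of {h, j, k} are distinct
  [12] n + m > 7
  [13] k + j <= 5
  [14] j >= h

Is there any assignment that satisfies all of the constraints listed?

Unsatisfiable

From constraints 3 and 5: h ≥ m and m ≥ 8, so h ≥ 8. From constraints 9 and 14: h ≤ j and j ≤ 5, so h ≤ 5. But 5 < 8, so no value of h works.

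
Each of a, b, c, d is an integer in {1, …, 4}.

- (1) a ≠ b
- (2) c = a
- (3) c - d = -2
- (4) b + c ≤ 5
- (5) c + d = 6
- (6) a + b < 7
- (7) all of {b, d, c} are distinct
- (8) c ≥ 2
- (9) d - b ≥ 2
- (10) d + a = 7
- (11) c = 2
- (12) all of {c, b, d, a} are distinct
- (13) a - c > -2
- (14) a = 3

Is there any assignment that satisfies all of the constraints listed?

Unsatisfiable

Constraint 11 fixes c = 2 and constraint 14 fixes a = 3, but constraint 2 requires c = a. Since 2 ≠ 3, contradiction.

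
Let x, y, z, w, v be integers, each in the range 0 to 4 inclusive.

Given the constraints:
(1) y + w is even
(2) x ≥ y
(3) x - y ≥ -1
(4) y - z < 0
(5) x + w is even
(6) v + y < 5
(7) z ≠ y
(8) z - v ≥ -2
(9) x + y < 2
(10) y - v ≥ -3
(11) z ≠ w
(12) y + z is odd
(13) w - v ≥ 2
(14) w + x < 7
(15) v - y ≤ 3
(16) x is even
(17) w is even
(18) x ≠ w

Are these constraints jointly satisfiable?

Satisfiable

Try x = 0, y = 0, z = 1, w = 4, v = 2.
Check constraint 3: x - y = 0; constraint 4: y - z = -1. The remaining constraints are straightforward to verify.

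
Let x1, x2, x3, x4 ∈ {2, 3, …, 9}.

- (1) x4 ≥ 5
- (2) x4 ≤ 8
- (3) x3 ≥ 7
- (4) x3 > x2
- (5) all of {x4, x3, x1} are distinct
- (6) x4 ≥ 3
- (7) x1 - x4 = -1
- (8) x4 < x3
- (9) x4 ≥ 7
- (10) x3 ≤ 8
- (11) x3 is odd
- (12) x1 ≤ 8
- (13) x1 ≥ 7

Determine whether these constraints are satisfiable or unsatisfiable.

Unsatisfiable

Constraints 2, 3, 9, 10, 12, and 13 confine each of x4, x3, x1 to the 2 values {7, 8}.
Constraint 5 requires all 3 of them to be distinct, but only 2 values are available — impossible by the pigeonhole principle.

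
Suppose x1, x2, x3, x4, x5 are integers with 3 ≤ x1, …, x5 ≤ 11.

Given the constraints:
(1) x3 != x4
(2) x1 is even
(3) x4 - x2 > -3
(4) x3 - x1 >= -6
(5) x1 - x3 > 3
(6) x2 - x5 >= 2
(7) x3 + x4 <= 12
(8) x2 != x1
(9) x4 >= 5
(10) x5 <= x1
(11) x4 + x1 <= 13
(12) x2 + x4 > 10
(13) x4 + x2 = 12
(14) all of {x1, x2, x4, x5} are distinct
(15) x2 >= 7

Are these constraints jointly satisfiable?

Satisfiable

One satisfying assignment is x1 = 8, x2 = 7, x3 = 4, x4 = 5, x5 = 4.
For the less obvious constraints — constraint 3: x4 - x2 = -2; constraint 4: x3 - x1 = -4 — and the others hold by inspection.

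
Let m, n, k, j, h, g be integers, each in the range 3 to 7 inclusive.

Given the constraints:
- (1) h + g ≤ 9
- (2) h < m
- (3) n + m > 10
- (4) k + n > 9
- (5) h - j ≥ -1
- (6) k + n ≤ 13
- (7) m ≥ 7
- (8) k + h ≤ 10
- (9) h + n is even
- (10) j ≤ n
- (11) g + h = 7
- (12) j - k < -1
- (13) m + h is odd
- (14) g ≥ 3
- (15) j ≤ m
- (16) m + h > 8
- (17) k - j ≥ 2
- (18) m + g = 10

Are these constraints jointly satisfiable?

Take m = 7, n = 4, k = 6, j = 3, h = 4, g = 3. Then constraint 1: h + g = 7; constraint 3: n + m = 11; constraint 4: k + n = 10, and every other listed constraint is also met.

Satisfiable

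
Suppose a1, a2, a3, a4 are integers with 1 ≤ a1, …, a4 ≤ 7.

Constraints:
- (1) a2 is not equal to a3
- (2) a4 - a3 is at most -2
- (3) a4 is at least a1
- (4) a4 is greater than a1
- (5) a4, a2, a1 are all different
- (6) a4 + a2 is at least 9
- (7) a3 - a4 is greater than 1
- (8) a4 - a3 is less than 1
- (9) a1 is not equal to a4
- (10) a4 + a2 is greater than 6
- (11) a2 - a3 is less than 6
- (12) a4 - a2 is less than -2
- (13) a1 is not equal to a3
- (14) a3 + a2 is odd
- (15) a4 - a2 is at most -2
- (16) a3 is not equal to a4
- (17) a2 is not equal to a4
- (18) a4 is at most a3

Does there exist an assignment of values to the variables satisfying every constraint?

Take a1 = 1, a2 = 7, a3 = 4, a4 = 2. Then constraint 2: a4 - a3 = -2; constraint 6: a4 + a2 = 9; constraint 7: a3 - a4 = 2, and every other listed constraint is also met.

Satisfiable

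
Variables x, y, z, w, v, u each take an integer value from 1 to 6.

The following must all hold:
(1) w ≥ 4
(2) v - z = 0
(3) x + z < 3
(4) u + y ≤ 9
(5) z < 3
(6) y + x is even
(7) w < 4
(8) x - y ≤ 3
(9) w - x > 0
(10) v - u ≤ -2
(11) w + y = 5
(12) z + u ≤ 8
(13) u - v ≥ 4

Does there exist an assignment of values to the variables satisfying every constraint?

Unsatisfiable

From constraint 1: w ≥ 4. From constraint 7: w ≤ 3. But 3 < 4, so no value of w works.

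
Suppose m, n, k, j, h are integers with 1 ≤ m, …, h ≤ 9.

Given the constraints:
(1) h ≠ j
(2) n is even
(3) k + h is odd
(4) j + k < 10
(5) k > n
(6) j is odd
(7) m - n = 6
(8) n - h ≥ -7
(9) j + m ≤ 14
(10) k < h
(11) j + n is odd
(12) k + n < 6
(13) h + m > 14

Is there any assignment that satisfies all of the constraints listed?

Take m = 8, n = 2, k = 3, j = 5, h = 8. Then constraint 4: j + k = 8; constraint 7: m - n = 6; constraint 8: n - h = -6, and every other listed constraint is also met.

Satisfiable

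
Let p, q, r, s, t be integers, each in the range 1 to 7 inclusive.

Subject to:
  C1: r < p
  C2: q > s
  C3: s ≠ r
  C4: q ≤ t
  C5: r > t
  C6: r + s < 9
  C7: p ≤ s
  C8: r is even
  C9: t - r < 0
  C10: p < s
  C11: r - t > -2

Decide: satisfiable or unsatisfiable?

Unsatisfiable

Constraints 1, 2, 4, 5, and 10 give s < q, q ≤ t, t < r, r < p, p < s. Chaining: s < q ≤ t < r < p < s, which forces s < s — impossible.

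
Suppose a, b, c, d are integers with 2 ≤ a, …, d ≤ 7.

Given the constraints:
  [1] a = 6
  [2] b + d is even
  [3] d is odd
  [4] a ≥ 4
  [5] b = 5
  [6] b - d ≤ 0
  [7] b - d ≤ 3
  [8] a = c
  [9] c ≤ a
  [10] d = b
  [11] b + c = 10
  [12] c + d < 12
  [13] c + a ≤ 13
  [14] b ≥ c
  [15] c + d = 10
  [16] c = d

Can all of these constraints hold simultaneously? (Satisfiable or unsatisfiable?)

Unsatisfiable

Constraint 1 fixes a = 6 and constraint 5 fixes b = 5. Constraints 8, 10, and 16 give a = c = d = b, so a = b. But 6 ≠ 5 — contradiction.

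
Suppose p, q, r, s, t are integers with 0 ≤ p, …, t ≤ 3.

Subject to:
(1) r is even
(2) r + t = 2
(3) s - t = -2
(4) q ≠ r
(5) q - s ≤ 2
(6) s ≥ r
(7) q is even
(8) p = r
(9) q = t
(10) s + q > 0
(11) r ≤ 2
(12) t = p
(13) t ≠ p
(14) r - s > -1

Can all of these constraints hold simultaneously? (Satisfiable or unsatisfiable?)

Unsatisfiable

From constraints 8, 9, and 12, q = t = p = r, so q = r. But constraint 4 says q ≠ r. Contradiction.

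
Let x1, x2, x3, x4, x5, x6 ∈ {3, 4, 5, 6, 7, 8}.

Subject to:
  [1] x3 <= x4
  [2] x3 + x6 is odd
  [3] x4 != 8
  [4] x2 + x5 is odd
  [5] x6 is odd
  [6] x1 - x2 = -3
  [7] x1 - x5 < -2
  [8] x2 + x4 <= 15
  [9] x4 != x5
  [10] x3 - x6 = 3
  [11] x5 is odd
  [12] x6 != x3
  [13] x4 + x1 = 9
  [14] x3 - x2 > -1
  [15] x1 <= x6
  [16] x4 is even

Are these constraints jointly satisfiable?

Try x1 = 3, x2 = 6, x3 = 6, x4 = 6, x5 = 7, x6 = 3.
Check constraint 6: x1 - x2 = -3; constraint 7: x1 - x5 = -4; constraint 8: x2 + x4 = 12. The remaining constraints are straightforward to verify.

Satisfiable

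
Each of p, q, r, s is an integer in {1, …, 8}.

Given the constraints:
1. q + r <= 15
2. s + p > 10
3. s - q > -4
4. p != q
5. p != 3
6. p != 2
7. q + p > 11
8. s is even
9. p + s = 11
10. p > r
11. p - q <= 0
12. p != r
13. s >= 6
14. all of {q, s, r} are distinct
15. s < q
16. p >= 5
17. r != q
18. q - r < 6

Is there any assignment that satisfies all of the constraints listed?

Satisfiable

One satisfying assignment is p = 5, q = 8, r = 4, s = 6.
For the less obvious constraints — constraint 1: q + r = 12; constraint 2: s + p = 11; constraint 3: s - q = -2 — and the others hold by inspection.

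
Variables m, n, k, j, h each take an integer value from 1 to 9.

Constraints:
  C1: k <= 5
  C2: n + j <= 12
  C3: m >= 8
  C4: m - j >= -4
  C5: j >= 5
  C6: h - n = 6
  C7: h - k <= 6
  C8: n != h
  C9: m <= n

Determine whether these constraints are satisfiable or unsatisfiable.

Unsatisfiable

From constraints 3 and 9: n ≥ m ≥ 8. From constraint 5: j ≥ 5. Hence n + j ≥ 13. But constraint 2 requires n + j ≤ 12, and 12 < 13. Contradiction.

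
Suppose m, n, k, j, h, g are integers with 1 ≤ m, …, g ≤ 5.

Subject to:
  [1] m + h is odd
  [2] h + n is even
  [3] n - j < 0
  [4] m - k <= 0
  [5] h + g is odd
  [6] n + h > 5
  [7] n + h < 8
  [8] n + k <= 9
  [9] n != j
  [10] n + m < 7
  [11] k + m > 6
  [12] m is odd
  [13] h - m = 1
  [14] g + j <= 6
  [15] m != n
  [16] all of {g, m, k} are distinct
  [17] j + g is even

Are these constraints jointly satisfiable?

Satisfiable

Setting (m, n, k, j, h, g) = (3, 2, 5, 5, 4, 1) satisfies everything: constraint 3: n - j = -3; constraint 4: m - k = -2; constraint 6: n + h = 6, and the others follow.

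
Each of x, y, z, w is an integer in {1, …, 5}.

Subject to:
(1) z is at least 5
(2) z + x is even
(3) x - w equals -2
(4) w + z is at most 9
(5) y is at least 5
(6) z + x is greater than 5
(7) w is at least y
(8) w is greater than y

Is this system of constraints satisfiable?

From constraints 5 and 7: w ≥ y ≥ 5. From constraint 1: z ≥ 5. Hence w + z ≥ 10. But constraint 4 requires w + z ≤ 9, and 9 < 10. Contradiction.

Unsatisfiable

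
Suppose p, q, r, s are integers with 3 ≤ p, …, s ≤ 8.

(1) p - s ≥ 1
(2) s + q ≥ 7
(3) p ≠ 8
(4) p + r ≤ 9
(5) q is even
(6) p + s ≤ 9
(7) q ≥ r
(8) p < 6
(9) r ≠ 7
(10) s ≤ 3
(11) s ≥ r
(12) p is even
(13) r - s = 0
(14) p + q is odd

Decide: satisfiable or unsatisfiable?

Unsatisfiable

Constraint 12 makes p even and constraint 5 makes q even, so p + q must be even. Constraint 14 says p + q is odd — contradiction.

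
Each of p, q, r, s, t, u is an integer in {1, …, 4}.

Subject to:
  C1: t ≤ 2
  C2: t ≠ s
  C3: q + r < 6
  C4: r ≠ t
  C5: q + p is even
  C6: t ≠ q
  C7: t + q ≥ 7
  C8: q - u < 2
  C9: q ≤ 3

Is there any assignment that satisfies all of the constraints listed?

From constraint 1: t ≤ 2. From constraint 9: q ≤ 3. Hence t + q ≤ 5. But constraint 7 requires t + q ≥ 7, and 7 > 5. Contradiction.

Unsatisfiable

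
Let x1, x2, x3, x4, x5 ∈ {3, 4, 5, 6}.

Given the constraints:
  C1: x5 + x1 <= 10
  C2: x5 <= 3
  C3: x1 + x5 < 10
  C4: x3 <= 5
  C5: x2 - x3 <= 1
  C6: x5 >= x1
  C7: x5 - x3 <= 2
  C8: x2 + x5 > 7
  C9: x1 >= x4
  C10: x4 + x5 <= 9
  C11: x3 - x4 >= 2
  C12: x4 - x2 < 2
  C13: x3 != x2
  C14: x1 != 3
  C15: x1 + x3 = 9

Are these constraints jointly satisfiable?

From constraints 2 and 6: x1 ≤ x5 ≤ 3. From constraint 4: x3 ≤ 5. Hence x1 + x3 ≤ 8. But constraint 15 requires x1 + x3 = 9, and 9 > 8. Contradiction.

Unsatisfiable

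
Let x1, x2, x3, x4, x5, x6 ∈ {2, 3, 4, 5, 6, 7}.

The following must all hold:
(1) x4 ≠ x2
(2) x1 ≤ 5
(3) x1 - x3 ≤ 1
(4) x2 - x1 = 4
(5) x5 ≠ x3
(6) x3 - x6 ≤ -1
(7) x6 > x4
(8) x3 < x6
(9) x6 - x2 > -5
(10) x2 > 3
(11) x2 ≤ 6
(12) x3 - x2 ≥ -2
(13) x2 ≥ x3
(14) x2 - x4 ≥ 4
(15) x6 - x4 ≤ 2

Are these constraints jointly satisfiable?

Unsatisfiable

Constraints 6, 12, 14, and 15 give x6 − x3 ≥ 1, x3 − x2 ≥ -2, x2 − x4 ≥ 4, x4 − x6 ≥ -2.
Adding all 4 inequalities: the left sides telescope to 0, and the right sides sum to 1 + (-2) + 4 + (-2) = 1. So 0 ≥ 1, which is false.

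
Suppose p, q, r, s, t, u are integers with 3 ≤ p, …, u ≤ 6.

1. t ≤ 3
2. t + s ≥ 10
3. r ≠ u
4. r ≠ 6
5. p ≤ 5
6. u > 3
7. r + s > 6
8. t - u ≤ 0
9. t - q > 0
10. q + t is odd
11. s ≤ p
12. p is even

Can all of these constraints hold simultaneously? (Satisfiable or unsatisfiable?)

Unsatisfiable

From constraint 1: t ≤ 3. From constraints 5 and 11: s ≤ p ≤ 5. Hence t + s ≤ 8. But constraint 2 requires t + s ≥ 10, and 10 > 8. Contradiction.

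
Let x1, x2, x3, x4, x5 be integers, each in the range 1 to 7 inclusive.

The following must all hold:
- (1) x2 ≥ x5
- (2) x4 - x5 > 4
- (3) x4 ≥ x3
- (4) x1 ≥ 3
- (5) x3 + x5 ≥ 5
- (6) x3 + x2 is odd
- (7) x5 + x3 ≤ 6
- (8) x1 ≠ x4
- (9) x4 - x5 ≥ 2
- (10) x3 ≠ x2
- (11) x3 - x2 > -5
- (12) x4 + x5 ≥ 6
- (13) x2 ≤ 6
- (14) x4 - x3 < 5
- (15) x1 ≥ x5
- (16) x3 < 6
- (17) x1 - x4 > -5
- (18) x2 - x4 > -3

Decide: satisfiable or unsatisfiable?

Satisfiable

Setting (x1, x2, x3, x4, x5) = (3, 6, 3, 7, 2) satisfies everything: constraint 2: x4 - x5 = 5; constraint 5: x3 + x5 = 5; constraint 7: x5 + x3 = 5, and the others follow.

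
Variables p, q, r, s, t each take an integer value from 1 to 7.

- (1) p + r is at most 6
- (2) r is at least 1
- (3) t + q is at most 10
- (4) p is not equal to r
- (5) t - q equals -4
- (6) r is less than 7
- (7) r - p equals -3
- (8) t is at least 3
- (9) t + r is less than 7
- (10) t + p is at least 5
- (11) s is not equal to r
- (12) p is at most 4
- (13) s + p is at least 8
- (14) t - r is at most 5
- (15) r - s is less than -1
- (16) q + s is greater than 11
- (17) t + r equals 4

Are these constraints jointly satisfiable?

Setting (p, q, r, s, t) = (4, 7, 1, 5, 3) satisfies everything: constraint 1: p + r = 5; constraint 3: t + q = 10, and the others follow.

Satisfiable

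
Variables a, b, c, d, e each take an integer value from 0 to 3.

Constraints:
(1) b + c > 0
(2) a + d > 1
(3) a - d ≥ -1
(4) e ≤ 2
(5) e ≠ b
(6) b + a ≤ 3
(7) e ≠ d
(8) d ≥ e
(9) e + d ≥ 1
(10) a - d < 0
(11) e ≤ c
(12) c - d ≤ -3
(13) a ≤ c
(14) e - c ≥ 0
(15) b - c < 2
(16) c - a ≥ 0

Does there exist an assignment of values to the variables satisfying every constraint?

Unsatisfiable

Constraints 3, 12, and 16 give c − a ≥ 0, a − d ≥ -1, d − c ≥ 3.
Adding all 3 inequalities: the left sides telescope to 0, and the right sides sum to 0 + (-1) + 3 = 2. So 0 ≥ 2, which is false.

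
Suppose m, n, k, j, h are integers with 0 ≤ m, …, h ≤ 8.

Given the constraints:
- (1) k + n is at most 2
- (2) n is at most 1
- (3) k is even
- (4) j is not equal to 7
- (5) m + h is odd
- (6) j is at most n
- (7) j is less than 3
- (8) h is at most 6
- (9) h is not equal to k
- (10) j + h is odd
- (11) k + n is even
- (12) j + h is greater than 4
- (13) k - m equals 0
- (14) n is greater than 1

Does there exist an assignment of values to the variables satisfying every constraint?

From constraint 14: n ≥ 2. From constraint 2: n ≤ 1. But 1 < 2, so no value of n works.

Unsatisfiable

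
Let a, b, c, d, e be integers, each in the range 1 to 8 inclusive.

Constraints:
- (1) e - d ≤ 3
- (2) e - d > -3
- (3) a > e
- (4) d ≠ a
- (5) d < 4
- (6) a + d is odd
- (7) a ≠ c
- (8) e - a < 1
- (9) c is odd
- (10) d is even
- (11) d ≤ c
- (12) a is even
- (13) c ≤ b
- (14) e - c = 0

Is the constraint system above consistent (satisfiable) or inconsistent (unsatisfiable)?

Unsatisfiable

Constraint 12 makes a even and constraint 10 makes d even, so a + d must be even. Constraint 6 says a + d is odd — contradiction.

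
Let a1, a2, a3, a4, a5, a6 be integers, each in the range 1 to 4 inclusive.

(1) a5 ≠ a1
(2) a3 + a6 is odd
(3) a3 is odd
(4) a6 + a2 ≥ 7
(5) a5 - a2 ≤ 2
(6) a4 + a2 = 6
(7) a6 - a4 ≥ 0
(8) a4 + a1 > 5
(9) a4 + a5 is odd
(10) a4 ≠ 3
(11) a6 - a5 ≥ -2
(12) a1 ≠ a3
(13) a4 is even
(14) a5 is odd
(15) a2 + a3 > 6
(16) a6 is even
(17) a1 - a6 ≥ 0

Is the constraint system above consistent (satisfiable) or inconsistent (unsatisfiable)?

Satisfiable

Try a1 = 4, a2 = 4, a3 = 3, a4 = 2, a5 = 3, a6 = 4.
Check constraint 4: a6 + a2 = 8; constraint 5: a5 - a2 = -1. The remaining constraints are straightforward to verify.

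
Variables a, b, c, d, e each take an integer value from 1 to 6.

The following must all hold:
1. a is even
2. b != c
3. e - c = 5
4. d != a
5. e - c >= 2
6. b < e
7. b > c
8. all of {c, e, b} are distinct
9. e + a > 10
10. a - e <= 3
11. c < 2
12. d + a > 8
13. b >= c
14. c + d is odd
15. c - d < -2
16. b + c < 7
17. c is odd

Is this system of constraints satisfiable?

Take a = 6, b = 3, c = 1, d = 4, e = 6. Then constraint 3: e - c = 5; constraint 5: e - c = 5; constraint 9: e + a = 12, and every other listed constraint is also met.

Satisfiable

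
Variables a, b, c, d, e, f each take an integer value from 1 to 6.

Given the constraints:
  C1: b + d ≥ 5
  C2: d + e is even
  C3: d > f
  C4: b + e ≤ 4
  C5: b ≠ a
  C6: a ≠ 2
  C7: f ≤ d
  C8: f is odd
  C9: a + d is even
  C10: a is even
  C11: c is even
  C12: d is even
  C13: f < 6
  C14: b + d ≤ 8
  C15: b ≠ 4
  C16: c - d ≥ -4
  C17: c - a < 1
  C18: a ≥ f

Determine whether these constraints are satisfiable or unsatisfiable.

Satisfiable

The assignment a = 4, b = 1, c = 2, d = 6, e = 2, f = 1 works:
  constraint 1 holds since b + d = 7.
  constraint 4 holds since b + e = 3.
  constraint 14 holds since b + d = 7.
The rest check out directly.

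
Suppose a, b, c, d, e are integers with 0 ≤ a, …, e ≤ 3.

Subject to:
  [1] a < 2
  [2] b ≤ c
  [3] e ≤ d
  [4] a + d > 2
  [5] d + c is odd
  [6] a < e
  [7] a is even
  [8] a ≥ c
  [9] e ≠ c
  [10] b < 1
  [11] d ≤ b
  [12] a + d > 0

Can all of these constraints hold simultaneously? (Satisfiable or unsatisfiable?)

Constraints 2, 3, 6, 8, and 11 give a < e, e ≤ d, d ≤ b, b ≤ c, c ≤ a. Chaining: a < e ≤ d ≤ b ≤ c ≤ a, which forces a < a — impossible.

Unsatisfiable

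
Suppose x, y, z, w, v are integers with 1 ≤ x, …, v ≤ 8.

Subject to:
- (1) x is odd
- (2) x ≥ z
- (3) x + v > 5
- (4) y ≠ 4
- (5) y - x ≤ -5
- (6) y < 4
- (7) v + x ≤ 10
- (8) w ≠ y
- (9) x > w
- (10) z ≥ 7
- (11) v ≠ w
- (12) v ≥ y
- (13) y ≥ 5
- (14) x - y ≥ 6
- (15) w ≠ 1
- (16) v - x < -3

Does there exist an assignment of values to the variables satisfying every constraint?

Unsatisfiable

From constraints 12 and 13: v ≥ y ≥ 5. From constraints 2 and 10: x ≥ z ≥ 7. Hence v + x ≥ 12. But constraint 7 requires v + x ≤ 10, and 10 < 12. Contradiction.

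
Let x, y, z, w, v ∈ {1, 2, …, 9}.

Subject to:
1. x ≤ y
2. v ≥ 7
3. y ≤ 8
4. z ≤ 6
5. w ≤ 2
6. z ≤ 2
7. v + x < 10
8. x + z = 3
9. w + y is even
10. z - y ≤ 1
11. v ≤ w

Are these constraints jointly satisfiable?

From constraints 2 and 11: w ≥ v and v ≥ 7, so w ≥ 7. From constraint 5: w ≤ 2. But 2 < 7, so no value of w works.

Unsatisfiable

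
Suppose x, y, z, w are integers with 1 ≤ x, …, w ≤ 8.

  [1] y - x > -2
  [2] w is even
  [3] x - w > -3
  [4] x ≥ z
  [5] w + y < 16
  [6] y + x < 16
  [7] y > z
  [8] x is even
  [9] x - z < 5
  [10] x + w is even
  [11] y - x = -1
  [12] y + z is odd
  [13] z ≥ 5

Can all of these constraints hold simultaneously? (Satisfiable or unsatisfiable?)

Take x = 8, y = 7, z = 6, w = 8. Then constraint 1: y - x = -1; constraint 3: x - w = 0; constraint 5: w + y = 15, and every other listed constraint is also met.

Satisfiable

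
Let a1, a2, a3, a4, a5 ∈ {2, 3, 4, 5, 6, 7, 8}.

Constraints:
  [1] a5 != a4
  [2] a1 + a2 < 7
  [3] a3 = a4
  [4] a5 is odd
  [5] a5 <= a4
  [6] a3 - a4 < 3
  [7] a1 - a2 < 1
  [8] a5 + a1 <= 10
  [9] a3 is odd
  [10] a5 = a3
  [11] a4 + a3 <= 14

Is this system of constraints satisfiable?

Unsatisfiable

From constraints 3 and 10, a5 = a3 = a4, so a5 = a4. But constraint 1 says a5 ≠ a4. Contradiction.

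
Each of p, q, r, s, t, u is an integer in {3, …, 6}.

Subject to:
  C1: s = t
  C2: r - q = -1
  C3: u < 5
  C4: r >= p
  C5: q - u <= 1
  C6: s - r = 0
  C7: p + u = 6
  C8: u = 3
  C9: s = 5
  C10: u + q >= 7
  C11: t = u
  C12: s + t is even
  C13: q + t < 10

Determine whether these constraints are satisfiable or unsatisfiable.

Constraint 9 fixes s = 5 and constraint 8 fixes u = 3. Constraints 1 and 11 give s = t = u, so s = u. But 5 ≠ 3 — contradiction.

Unsatisfiable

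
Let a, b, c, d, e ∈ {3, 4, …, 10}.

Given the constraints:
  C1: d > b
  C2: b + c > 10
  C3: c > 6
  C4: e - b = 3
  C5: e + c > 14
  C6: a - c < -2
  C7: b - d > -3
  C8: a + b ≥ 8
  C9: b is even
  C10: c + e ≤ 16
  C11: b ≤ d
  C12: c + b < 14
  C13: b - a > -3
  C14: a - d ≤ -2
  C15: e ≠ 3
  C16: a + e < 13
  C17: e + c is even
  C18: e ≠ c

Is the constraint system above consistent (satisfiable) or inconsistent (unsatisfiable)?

The assignment a = 4, b = 4, c = 9, d = 6, e = 7 works:
  constraint 2 holds since b + c = 13.
  constraint 4 holds since e - b = 3.
The rest check out directly.

Satisfiable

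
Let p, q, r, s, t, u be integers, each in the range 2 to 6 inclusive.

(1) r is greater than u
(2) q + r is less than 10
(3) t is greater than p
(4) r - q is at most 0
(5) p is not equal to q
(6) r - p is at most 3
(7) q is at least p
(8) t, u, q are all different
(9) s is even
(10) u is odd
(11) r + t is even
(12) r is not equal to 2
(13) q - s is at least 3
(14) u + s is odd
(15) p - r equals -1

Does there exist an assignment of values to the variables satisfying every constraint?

Take p = 3, q = 5, r = 4, s = 2, t = 4, u = 3. Then constraint 2: q + r = 9; constraint 4: r - q = -1; constraint 6: r - p = 1, and every other listed constraint is also met.

Satisfiable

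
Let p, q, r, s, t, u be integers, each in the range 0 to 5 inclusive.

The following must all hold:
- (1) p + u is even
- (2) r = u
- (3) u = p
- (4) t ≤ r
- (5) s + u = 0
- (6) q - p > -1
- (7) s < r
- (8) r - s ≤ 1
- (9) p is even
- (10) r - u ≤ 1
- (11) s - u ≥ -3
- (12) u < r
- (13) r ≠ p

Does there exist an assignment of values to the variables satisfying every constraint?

From constraints 2 and 3, r = u = p, so r = p. But constraint 13 says r ≠ p. Contradiction.

Unsatisfiable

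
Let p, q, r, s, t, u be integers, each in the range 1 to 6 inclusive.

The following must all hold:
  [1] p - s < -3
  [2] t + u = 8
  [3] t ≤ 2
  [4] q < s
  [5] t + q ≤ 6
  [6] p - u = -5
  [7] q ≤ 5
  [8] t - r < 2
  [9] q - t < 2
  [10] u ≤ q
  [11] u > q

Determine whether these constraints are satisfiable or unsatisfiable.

From constraint 3: t ≤ 2. From constraints 7 and 10: u ≤ q ≤ 5. Hence t + u ≤ 7. But constraint 2 requires t + u = 8, and 8 > 7. Contradiction.

Unsatisfiable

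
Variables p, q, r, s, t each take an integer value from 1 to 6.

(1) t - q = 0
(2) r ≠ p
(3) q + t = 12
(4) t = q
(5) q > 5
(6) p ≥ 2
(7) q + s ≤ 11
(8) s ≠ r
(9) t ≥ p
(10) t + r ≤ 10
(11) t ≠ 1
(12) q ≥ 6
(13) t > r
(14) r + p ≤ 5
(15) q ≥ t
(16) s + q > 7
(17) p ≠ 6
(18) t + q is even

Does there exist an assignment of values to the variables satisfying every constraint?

The assignment p = 4, q = 6, r = 1, s = 3, t = 6 works:
  constraint 1 holds since t - q = 0.
  constraint 3 holds since q + t = 12.
  constraint 7 holds since q + s = 9.
The rest check out directly.

Satisfiable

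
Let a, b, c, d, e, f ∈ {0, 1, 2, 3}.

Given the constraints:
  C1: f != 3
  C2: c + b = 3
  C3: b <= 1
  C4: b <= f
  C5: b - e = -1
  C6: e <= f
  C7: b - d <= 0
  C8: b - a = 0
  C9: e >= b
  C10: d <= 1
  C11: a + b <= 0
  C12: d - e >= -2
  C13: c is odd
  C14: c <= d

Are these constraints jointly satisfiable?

From constraints 10 and 14: c ≤ d ≤ 1. From constraint 3: b ≤ 1. Hence c + b ≤ 2. But constraint 2 requires c + b = 3, and 3 > 2. Contradiction.

Unsatisfiable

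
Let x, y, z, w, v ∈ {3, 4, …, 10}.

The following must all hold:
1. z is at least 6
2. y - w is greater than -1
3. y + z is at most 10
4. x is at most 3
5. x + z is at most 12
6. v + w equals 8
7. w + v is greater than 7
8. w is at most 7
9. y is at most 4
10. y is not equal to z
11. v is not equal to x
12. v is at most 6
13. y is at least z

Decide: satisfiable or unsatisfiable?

From constraint 1: z ≥ 6. From constraints 9 and 13: z ≤ y and y ≤ 4, so z ≤ 4. But 4 < 6, so no value of z works.

Unsatisfiable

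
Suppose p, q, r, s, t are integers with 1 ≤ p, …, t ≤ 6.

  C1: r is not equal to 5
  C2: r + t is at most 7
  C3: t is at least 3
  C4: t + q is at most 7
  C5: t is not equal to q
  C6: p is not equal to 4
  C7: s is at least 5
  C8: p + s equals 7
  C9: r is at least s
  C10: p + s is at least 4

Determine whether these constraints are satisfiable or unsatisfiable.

From constraints 7 and 9: r ≥ s ≥ 5. From constraint 3: t ≥ 3. Hence r + t ≥ 8. But constraint 2 requires r + t ≤ 7, and 7 < 8. Contradiction.

Unsatisfiable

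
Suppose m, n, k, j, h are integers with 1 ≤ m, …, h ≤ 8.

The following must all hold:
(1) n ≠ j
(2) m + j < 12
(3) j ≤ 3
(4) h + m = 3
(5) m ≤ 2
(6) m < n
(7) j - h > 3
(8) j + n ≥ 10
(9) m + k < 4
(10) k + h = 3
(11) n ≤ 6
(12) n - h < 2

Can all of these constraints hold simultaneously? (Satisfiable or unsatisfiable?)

Unsatisfiable

From constraint 3: j ≤ 3. From constraint 11: n ≤ 6. Hence j + n ≤ 9. But constraint 8 requires j + n ≥ 10, and 10 > 9. Contradiction.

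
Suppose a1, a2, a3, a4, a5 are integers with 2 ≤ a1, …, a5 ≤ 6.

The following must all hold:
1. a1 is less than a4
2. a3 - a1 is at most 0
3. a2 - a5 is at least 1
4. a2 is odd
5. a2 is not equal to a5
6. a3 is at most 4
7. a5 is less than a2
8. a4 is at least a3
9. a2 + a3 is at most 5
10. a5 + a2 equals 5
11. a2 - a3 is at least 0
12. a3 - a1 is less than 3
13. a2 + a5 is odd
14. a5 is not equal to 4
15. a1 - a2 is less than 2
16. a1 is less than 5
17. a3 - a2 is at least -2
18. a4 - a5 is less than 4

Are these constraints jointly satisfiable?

Take a1 = 2, a2 = 3, a3 = 2, a4 = 3, a5 = 2. Then constraint 2: a3 - a1 = 0; constraint 3: a2 - a5 = 1, and every other listed constraint is also met.

Satisfiable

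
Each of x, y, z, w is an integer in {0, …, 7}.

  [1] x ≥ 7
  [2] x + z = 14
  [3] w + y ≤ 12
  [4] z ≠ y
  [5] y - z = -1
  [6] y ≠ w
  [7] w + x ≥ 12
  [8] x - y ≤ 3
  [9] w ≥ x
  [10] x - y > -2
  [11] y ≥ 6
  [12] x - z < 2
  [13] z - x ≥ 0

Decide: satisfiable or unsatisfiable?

From constraints 1 and 9: w ≥ x ≥ 7. From constraint 11: y ≥ 6. Hence w + y ≥ 13. But constraint 3 requires w + y ≤ 12, and 12 < 13. Contradiction.

Unsatisfiable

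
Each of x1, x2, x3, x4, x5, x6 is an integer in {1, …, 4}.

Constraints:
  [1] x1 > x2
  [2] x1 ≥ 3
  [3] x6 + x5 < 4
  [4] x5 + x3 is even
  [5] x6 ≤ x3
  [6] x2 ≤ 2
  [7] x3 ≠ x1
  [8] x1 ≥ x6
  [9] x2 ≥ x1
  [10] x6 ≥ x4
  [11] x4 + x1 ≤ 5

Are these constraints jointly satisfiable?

From constraints 2 and 9: x2 ≥ x1 and x1 ≥ 3, so x2 ≥ 3. From constraint 6: x2 ≤ 2. But 2 < 3, so no value of x2 works.

Unsatisfiable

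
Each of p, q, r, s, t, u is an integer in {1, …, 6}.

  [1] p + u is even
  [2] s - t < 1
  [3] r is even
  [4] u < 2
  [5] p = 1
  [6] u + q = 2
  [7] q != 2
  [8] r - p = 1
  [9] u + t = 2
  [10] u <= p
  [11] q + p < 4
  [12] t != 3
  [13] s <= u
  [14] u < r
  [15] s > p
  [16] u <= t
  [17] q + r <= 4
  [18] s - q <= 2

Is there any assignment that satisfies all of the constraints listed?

Constraints 10, 13, and 15 give p < s, s ≤ u, u ≤ p. Chaining: p < s ≤ u ≤ p, which forces p < p — impossible.

Unsatisfiable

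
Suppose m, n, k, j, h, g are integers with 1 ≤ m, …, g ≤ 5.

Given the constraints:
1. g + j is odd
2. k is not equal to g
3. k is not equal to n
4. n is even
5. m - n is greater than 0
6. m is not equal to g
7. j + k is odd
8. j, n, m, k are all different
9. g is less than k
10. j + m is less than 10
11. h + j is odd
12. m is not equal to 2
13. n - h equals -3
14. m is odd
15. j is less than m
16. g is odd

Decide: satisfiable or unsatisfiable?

Satisfiable

Setting (m, n, k, j, h, g) = (5, 2, 3, 4, 5, 1) satisfies everything: constraint 5: m - n = 3; constraint 10: j + m = 9; constraint 13: n - h = -3, and the others follow.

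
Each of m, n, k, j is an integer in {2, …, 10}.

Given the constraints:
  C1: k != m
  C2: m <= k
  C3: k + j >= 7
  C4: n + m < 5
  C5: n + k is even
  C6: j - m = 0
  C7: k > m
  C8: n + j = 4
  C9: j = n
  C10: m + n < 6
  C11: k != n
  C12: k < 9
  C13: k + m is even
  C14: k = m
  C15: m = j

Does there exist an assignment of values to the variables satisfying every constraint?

From constraints 9, 14, and 15, k = m = j = n, so k = n. But constraint 11 says k ≠ n. Contradiction.

Unsatisfiable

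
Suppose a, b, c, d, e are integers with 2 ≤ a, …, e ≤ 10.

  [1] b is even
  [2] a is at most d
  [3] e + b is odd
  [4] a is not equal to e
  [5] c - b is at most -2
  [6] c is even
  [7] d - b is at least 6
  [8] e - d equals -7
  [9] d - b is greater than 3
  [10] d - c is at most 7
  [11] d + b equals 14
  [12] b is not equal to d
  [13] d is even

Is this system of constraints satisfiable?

Constraints 5, 7, and 10 give c − d ≥ -7, d − b ≥ 6, b − c ≥ 2.
Adding all 3 inequalities: the left sides telescope to 0, and the right sides sum to (-7) + 6 + 2 = 1. So 0 ≥ 1, which is false.

Unsatisfiable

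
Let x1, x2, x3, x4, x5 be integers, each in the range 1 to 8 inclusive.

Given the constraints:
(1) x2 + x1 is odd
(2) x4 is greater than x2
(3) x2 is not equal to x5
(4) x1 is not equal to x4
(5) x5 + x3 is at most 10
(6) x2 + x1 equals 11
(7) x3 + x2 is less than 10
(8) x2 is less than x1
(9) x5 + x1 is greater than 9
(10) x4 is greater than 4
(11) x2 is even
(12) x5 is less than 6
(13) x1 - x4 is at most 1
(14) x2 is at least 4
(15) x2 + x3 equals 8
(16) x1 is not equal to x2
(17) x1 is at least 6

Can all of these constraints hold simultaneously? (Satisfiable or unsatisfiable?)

Satisfiable

Setting (x1, x2, x3, x4, x5) = (7, 4, 4, 8, 5) satisfies everything: constraint 5: x5 + x3 = 9; constraint 6: x2 + x1 = 11; constraint 7: x3 + x2 = 8, and the others follow.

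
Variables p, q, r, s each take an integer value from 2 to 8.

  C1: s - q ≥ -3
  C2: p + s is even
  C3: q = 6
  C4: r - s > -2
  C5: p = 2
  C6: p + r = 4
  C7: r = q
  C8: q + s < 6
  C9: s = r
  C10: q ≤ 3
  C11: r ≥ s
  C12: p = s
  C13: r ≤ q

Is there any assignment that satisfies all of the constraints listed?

Unsatisfiable

Constraint 5 fixes p = 2 and constraint 3 fixes q = 6. Constraints 7, 9, and 12 give p = s = r = q, so p = q. But 2 ≠ 6 — contradiction.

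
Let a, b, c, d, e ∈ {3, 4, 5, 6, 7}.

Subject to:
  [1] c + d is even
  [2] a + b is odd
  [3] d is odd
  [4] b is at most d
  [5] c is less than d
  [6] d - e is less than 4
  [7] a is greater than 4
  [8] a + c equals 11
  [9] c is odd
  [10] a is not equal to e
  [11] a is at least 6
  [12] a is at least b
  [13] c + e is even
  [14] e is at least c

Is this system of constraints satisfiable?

Take a = 6, b = 3, c = 5, d = 7, e = 5. Then constraint 6: d - e = 2; constraint 8: a + c = 11, and every other listed constraint is also met.

Satisfiable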